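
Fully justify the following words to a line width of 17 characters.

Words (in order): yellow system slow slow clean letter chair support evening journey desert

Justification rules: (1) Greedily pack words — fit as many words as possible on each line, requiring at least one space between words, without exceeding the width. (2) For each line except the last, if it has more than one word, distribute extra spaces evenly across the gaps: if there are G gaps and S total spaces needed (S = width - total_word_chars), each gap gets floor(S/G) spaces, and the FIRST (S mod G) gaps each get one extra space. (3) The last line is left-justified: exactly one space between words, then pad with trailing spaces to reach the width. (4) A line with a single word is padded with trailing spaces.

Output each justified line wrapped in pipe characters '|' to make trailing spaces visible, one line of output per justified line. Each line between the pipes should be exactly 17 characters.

Line 1: ['yellow', 'system'] (min_width=13, slack=4)
Line 2: ['slow', 'slow', 'clean'] (min_width=15, slack=2)
Line 3: ['letter', 'chair'] (min_width=12, slack=5)
Line 4: ['support', 'evening'] (min_width=15, slack=2)
Line 5: ['journey', 'desert'] (min_width=14, slack=3)

Answer: |yellow     system|
|slow  slow  clean|
|letter      chair|
|support   evening|
|journey desert   |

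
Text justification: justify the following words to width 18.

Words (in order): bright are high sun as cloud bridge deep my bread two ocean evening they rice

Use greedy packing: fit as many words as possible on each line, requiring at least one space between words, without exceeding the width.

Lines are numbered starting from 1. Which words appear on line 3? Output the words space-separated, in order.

Answer: bridge deep my

Derivation:
Line 1: ['bright', 'are', 'high'] (min_width=15, slack=3)
Line 2: ['sun', 'as', 'cloud'] (min_width=12, slack=6)
Line 3: ['bridge', 'deep', 'my'] (min_width=14, slack=4)
Line 4: ['bread', 'two', 'ocean'] (min_width=15, slack=3)
Line 5: ['evening', 'they', 'rice'] (min_width=17, slack=1)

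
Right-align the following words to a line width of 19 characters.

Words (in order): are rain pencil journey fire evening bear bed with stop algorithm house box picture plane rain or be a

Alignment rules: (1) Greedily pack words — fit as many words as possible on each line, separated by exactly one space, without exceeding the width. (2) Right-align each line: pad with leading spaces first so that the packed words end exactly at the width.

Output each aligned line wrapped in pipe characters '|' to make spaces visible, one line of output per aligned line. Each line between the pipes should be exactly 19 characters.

Answer: |    are rain pencil|
|       journey fire|
|   evening bear bed|
|with stop algorithm|
|  house box picture|
| plane rain or be a|

Derivation:
Line 1: ['are', 'rain', 'pencil'] (min_width=15, slack=4)
Line 2: ['journey', 'fire'] (min_width=12, slack=7)
Line 3: ['evening', 'bear', 'bed'] (min_width=16, slack=3)
Line 4: ['with', 'stop', 'algorithm'] (min_width=19, slack=0)
Line 5: ['house', 'box', 'picture'] (min_width=17, slack=2)
Line 6: ['plane', 'rain', 'or', 'be', 'a'] (min_width=18, slack=1)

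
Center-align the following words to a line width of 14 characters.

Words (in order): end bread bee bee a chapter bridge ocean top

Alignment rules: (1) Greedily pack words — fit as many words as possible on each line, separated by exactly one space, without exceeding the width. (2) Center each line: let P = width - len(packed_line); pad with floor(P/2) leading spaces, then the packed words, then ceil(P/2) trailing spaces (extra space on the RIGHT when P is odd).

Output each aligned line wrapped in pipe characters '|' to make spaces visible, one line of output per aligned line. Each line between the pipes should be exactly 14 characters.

Line 1: ['end', 'bread', 'bee'] (min_width=13, slack=1)
Line 2: ['bee', 'a', 'chapter'] (min_width=13, slack=1)
Line 3: ['bridge', 'ocean'] (min_width=12, slack=2)
Line 4: ['top'] (min_width=3, slack=11)

Answer: |end bread bee |
|bee a chapter |
| bridge ocean |
|     top      |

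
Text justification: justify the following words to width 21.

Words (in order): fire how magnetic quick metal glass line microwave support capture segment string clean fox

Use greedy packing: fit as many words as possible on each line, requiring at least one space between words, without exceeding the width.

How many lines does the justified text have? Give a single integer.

Line 1: ['fire', 'how', 'magnetic'] (min_width=17, slack=4)
Line 2: ['quick', 'metal', 'glass'] (min_width=17, slack=4)
Line 3: ['line', 'microwave'] (min_width=14, slack=7)
Line 4: ['support', 'capture'] (min_width=15, slack=6)
Line 5: ['segment', 'string', 'clean'] (min_width=20, slack=1)
Line 6: ['fox'] (min_width=3, slack=18)
Total lines: 6

Answer: 6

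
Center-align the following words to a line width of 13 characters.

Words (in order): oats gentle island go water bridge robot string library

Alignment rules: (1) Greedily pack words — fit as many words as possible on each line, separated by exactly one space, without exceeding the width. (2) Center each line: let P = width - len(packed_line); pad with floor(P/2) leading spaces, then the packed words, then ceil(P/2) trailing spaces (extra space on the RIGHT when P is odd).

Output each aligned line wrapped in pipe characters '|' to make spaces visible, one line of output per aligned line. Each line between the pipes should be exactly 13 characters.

Line 1: ['oats', 'gentle'] (min_width=11, slack=2)
Line 2: ['island', 'go'] (min_width=9, slack=4)
Line 3: ['water', 'bridge'] (min_width=12, slack=1)
Line 4: ['robot', 'string'] (min_width=12, slack=1)
Line 5: ['library'] (min_width=7, slack=6)

Answer: | oats gentle |
|  island go  |
|water bridge |
|robot string |
|   library   |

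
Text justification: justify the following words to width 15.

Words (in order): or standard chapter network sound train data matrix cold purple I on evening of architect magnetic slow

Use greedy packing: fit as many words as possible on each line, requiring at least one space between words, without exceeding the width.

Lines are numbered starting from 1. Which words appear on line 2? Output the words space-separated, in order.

Line 1: ['or', 'standard'] (min_width=11, slack=4)
Line 2: ['chapter', 'network'] (min_width=15, slack=0)
Line 3: ['sound', 'train'] (min_width=11, slack=4)
Line 4: ['data', 'matrix'] (min_width=11, slack=4)
Line 5: ['cold', 'purple', 'I'] (min_width=13, slack=2)
Line 6: ['on', 'evening', 'of'] (min_width=13, slack=2)
Line 7: ['architect'] (min_width=9, slack=6)
Line 8: ['magnetic', 'slow'] (min_width=13, slack=2)

Answer: chapter network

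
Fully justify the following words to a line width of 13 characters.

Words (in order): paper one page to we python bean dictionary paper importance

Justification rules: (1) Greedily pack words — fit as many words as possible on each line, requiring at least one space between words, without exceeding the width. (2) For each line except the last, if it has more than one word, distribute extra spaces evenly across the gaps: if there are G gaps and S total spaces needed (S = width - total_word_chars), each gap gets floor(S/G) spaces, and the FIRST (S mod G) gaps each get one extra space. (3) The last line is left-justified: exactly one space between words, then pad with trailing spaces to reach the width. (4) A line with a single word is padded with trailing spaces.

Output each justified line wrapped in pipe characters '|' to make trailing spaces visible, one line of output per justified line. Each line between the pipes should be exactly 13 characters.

Line 1: ['paper', 'one'] (min_width=9, slack=4)
Line 2: ['page', 'to', 'we'] (min_width=10, slack=3)
Line 3: ['python', 'bean'] (min_width=11, slack=2)
Line 4: ['dictionary'] (min_width=10, slack=3)
Line 5: ['paper'] (min_width=5, slack=8)
Line 6: ['importance'] (min_width=10, slack=3)

Answer: |paper     one|
|page   to  we|
|python   bean|
|dictionary   |
|paper        |
|importance   |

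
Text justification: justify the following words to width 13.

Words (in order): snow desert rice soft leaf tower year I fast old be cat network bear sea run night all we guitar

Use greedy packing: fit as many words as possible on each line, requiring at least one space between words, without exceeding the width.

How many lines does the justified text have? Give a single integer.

Line 1: ['snow', 'desert'] (min_width=11, slack=2)
Line 2: ['rice', 'soft'] (min_width=9, slack=4)
Line 3: ['leaf', 'tower'] (min_width=10, slack=3)
Line 4: ['year', 'I', 'fast'] (min_width=11, slack=2)
Line 5: ['old', 'be', 'cat'] (min_width=10, slack=3)
Line 6: ['network', 'bear'] (min_width=12, slack=1)
Line 7: ['sea', 'run', 'night'] (min_width=13, slack=0)
Line 8: ['all', 'we', 'guitar'] (min_width=13, slack=0)
Total lines: 8

Answer: 8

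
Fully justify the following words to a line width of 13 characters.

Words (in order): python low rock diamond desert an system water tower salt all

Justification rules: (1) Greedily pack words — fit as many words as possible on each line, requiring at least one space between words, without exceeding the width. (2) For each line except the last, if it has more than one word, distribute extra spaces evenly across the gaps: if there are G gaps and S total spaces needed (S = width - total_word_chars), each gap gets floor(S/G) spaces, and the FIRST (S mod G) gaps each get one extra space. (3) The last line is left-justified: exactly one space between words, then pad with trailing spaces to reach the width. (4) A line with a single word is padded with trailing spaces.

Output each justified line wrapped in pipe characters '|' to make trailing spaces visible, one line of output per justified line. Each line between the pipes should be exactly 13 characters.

Answer: |python    low|
|rock  diamond|
|desert     an|
|system  water|
|tower    salt|
|all          |

Derivation:
Line 1: ['python', 'low'] (min_width=10, slack=3)
Line 2: ['rock', 'diamond'] (min_width=12, slack=1)
Line 3: ['desert', 'an'] (min_width=9, slack=4)
Line 4: ['system', 'water'] (min_width=12, slack=1)
Line 5: ['tower', 'salt'] (min_width=10, slack=3)
Line 6: ['all'] (min_width=3, slack=10)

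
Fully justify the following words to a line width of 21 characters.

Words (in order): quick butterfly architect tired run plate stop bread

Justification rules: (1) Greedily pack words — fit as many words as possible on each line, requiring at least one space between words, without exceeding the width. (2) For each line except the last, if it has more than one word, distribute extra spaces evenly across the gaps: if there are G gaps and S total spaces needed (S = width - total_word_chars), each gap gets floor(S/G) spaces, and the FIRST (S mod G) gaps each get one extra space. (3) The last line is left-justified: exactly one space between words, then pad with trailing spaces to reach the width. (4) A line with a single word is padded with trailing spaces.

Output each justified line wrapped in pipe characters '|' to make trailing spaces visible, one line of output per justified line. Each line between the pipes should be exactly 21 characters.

Line 1: ['quick', 'butterfly'] (min_width=15, slack=6)
Line 2: ['architect', 'tired', 'run'] (min_width=19, slack=2)
Line 3: ['plate', 'stop', 'bread'] (min_width=16, slack=5)

Answer: |quick       butterfly|
|architect  tired  run|
|plate stop bread     |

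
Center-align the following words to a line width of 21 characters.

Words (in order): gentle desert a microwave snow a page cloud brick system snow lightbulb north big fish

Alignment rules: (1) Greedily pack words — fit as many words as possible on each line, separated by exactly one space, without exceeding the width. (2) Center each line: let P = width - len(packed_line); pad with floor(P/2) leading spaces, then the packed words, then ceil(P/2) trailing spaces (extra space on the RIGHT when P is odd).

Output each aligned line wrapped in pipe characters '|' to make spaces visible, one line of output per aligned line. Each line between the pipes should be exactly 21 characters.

Line 1: ['gentle', 'desert', 'a'] (min_width=15, slack=6)
Line 2: ['microwave', 'snow', 'a', 'page'] (min_width=21, slack=0)
Line 3: ['cloud', 'brick', 'system'] (min_width=18, slack=3)
Line 4: ['snow', 'lightbulb', 'north'] (min_width=20, slack=1)
Line 5: ['big', 'fish'] (min_width=8, slack=13)

Answer: |   gentle desert a   |
|microwave snow a page|
| cloud brick system  |
|snow lightbulb north |
|      big fish       |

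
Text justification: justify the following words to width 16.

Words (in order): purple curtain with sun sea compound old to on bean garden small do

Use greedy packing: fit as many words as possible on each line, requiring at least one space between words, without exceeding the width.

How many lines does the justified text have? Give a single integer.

Answer: 5

Derivation:
Line 1: ['purple', 'curtain'] (min_width=14, slack=2)
Line 2: ['with', 'sun', 'sea'] (min_width=12, slack=4)
Line 3: ['compound', 'old', 'to'] (min_width=15, slack=1)
Line 4: ['on', 'bean', 'garden'] (min_width=14, slack=2)
Line 5: ['small', 'do'] (min_width=8, slack=8)
Total lines: 5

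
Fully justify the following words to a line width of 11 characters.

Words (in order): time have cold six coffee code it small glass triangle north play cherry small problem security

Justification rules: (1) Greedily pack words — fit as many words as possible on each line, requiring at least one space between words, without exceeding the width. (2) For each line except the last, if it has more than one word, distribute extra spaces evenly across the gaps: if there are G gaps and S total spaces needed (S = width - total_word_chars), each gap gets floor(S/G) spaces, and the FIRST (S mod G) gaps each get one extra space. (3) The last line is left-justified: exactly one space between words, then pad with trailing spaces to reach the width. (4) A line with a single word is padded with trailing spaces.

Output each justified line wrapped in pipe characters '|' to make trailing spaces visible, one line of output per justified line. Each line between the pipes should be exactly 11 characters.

Answer: |time   have|
|cold    six|
|coffee code|
|it    small|
|glass      |
|triangle   |
|north  play|
|cherry     |
|small      |
|problem    |
|security   |

Derivation:
Line 1: ['time', 'have'] (min_width=9, slack=2)
Line 2: ['cold', 'six'] (min_width=8, slack=3)
Line 3: ['coffee', 'code'] (min_width=11, slack=0)
Line 4: ['it', 'small'] (min_width=8, slack=3)
Line 5: ['glass'] (min_width=5, slack=6)
Line 6: ['triangle'] (min_width=8, slack=3)
Line 7: ['north', 'play'] (min_width=10, slack=1)
Line 8: ['cherry'] (min_width=6, slack=5)
Line 9: ['small'] (min_width=5, slack=6)
Line 10: ['problem'] (min_width=7, slack=4)
Line 11: ['security'] (min_width=8, slack=3)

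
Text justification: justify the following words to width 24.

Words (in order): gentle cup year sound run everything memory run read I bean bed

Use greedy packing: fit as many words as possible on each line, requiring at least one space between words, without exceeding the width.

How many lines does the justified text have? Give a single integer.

Line 1: ['gentle', 'cup', 'year', 'sound'] (min_width=21, slack=3)
Line 2: ['run', 'everything', 'memory'] (min_width=21, slack=3)
Line 3: ['run', 'read', 'I', 'bean', 'bed'] (min_width=19, slack=5)
Total lines: 3

Answer: 3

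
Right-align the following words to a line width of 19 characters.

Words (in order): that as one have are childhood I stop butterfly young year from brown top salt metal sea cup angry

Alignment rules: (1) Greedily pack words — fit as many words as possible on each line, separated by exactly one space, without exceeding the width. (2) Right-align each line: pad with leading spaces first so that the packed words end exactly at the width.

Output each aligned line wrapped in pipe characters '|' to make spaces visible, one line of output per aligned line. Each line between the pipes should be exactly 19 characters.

Answer: |   that as one have|
|    are childhood I|
|     stop butterfly|
|    young year from|
|     brown top salt|
|metal sea cup angry|

Derivation:
Line 1: ['that', 'as', 'one', 'have'] (min_width=16, slack=3)
Line 2: ['are', 'childhood', 'I'] (min_width=15, slack=4)
Line 3: ['stop', 'butterfly'] (min_width=14, slack=5)
Line 4: ['young', 'year', 'from'] (min_width=15, slack=4)
Line 5: ['brown', 'top', 'salt'] (min_width=14, slack=5)
Line 6: ['metal', 'sea', 'cup', 'angry'] (min_width=19, slack=0)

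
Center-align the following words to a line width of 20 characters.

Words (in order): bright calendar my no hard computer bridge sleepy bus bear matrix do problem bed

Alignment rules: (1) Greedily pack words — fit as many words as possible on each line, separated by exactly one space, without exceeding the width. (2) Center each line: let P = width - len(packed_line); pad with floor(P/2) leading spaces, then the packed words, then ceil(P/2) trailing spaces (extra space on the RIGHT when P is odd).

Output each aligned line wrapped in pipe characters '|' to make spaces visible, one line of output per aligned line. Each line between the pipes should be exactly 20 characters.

Line 1: ['bright', 'calendar', 'my'] (min_width=18, slack=2)
Line 2: ['no', 'hard', 'computer'] (min_width=16, slack=4)
Line 3: ['bridge', 'sleepy', 'bus'] (min_width=17, slack=3)
Line 4: ['bear', 'matrix', 'do'] (min_width=14, slack=6)
Line 5: ['problem', 'bed'] (min_width=11, slack=9)

Answer: | bright calendar my |
|  no hard computer  |
| bridge sleepy bus  |
|   bear matrix do   |
|    problem bed     |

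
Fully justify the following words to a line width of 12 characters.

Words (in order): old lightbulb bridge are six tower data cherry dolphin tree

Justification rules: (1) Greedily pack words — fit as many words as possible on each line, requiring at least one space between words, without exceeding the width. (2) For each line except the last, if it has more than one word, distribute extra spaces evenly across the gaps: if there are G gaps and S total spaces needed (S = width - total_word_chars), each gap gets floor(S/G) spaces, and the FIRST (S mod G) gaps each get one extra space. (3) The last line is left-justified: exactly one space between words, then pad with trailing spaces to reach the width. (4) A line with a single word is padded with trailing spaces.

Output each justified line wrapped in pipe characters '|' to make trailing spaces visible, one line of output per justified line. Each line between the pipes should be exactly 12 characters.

Line 1: ['old'] (min_width=3, slack=9)
Line 2: ['lightbulb'] (min_width=9, slack=3)
Line 3: ['bridge', 'are'] (min_width=10, slack=2)
Line 4: ['six', 'tower'] (min_width=9, slack=3)
Line 5: ['data', 'cherry'] (min_width=11, slack=1)
Line 6: ['dolphin', 'tree'] (min_width=12, slack=0)

Answer: |old         |
|lightbulb   |
|bridge   are|
|six    tower|
|data  cherry|
|dolphin tree|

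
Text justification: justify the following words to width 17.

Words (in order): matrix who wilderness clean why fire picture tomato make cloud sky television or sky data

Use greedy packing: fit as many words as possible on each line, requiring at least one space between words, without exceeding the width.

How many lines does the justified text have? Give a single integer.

Line 1: ['matrix', 'who'] (min_width=10, slack=7)
Line 2: ['wilderness', 'clean'] (min_width=16, slack=1)
Line 3: ['why', 'fire', 'picture'] (min_width=16, slack=1)
Line 4: ['tomato', 'make', 'cloud'] (min_width=17, slack=0)
Line 5: ['sky', 'television', 'or'] (min_width=17, slack=0)
Line 6: ['sky', 'data'] (min_width=8, slack=9)
Total lines: 6

Answer: 6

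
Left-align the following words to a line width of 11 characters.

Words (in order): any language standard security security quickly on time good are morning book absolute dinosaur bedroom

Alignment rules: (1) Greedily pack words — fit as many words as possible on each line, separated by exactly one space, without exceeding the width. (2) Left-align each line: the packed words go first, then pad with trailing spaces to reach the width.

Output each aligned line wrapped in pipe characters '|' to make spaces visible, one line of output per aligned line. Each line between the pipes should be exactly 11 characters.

Line 1: ['any'] (min_width=3, slack=8)
Line 2: ['language'] (min_width=8, slack=3)
Line 3: ['standard'] (min_width=8, slack=3)
Line 4: ['security'] (min_width=8, slack=3)
Line 5: ['security'] (min_width=8, slack=3)
Line 6: ['quickly', 'on'] (min_width=10, slack=1)
Line 7: ['time', 'good'] (min_width=9, slack=2)
Line 8: ['are', 'morning'] (min_width=11, slack=0)
Line 9: ['book'] (min_width=4, slack=7)
Line 10: ['absolute'] (min_width=8, slack=3)
Line 11: ['dinosaur'] (min_width=8, slack=3)
Line 12: ['bedroom'] (min_width=7, slack=4)

Answer: |any        |
|language   |
|standard   |
|security   |
|security   |
|quickly on |
|time good  |
|are morning|
|book       |
|absolute   |
|dinosaur   |
|bedroom    |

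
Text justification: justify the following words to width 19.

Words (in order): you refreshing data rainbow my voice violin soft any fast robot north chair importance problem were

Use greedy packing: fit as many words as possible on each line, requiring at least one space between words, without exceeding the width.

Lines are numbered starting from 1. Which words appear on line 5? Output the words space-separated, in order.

Answer: chair importance

Derivation:
Line 1: ['you', 'refreshing', 'data'] (min_width=19, slack=0)
Line 2: ['rainbow', 'my', 'voice'] (min_width=16, slack=3)
Line 3: ['violin', 'soft', 'any'] (min_width=15, slack=4)
Line 4: ['fast', 'robot', 'north'] (min_width=16, slack=3)
Line 5: ['chair', 'importance'] (min_width=16, slack=3)
Line 6: ['problem', 'were'] (min_width=12, slack=7)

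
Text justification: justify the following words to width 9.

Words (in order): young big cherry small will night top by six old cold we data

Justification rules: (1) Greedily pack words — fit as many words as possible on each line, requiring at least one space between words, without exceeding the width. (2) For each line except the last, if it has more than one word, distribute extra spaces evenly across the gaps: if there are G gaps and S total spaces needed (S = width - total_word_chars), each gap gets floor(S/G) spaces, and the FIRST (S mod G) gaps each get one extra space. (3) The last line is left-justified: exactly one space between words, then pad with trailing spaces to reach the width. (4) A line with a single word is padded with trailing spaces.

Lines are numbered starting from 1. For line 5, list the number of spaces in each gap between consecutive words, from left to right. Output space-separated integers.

Line 1: ['young', 'big'] (min_width=9, slack=0)
Line 2: ['cherry'] (min_width=6, slack=3)
Line 3: ['small'] (min_width=5, slack=4)
Line 4: ['will'] (min_width=4, slack=5)
Line 5: ['night', 'top'] (min_width=9, slack=0)
Line 6: ['by', 'six'] (min_width=6, slack=3)
Line 7: ['old', 'cold'] (min_width=8, slack=1)
Line 8: ['we', 'data'] (min_width=7, slack=2)

Answer: 1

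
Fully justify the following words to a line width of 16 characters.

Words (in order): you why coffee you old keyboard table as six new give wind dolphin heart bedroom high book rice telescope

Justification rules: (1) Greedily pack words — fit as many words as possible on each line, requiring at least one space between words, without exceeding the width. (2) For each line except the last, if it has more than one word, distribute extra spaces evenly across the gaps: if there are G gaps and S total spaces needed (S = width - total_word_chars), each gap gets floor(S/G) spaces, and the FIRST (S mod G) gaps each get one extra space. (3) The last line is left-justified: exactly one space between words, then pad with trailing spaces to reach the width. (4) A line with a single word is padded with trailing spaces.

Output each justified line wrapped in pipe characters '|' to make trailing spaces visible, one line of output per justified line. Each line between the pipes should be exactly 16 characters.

Line 1: ['you', 'why', 'coffee'] (min_width=14, slack=2)
Line 2: ['you', 'old', 'keyboard'] (min_width=16, slack=0)
Line 3: ['table', 'as', 'six', 'new'] (min_width=16, slack=0)
Line 4: ['give', 'wind'] (min_width=9, slack=7)
Line 5: ['dolphin', 'heart'] (min_width=13, slack=3)
Line 6: ['bedroom', 'high'] (min_width=12, slack=4)
Line 7: ['book', 'rice'] (min_width=9, slack=7)
Line 8: ['telescope'] (min_width=9, slack=7)

Answer: |you  why  coffee|
|you old keyboard|
|table as six new|
|give        wind|
|dolphin    heart|
|bedroom     high|
|book        rice|
|telescope       |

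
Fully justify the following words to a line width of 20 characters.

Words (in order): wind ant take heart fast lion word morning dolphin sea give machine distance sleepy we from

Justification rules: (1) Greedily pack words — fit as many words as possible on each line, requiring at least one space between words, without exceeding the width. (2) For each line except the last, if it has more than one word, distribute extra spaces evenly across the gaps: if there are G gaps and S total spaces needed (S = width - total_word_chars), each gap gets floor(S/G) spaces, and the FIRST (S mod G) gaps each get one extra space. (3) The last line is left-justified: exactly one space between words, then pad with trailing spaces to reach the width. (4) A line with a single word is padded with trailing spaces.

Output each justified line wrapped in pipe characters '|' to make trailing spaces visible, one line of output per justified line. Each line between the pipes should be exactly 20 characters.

Answer: |wind  ant take heart|
|fast    lion    word|
|morning  dolphin sea|
|give         machine|
|distance  sleepy  we|
|from                |

Derivation:
Line 1: ['wind', 'ant', 'take', 'heart'] (min_width=19, slack=1)
Line 2: ['fast', 'lion', 'word'] (min_width=14, slack=6)
Line 3: ['morning', 'dolphin', 'sea'] (min_width=19, slack=1)
Line 4: ['give', 'machine'] (min_width=12, slack=8)
Line 5: ['distance', 'sleepy', 'we'] (min_width=18, slack=2)
Line 6: ['from'] (min_width=4, slack=16)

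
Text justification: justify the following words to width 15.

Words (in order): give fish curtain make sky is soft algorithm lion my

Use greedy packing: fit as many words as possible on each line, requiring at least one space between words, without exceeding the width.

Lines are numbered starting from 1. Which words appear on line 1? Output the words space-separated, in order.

Line 1: ['give', 'fish'] (min_width=9, slack=6)
Line 2: ['curtain', 'make'] (min_width=12, slack=3)
Line 3: ['sky', 'is', 'soft'] (min_width=11, slack=4)
Line 4: ['algorithm', 'lion'] (min_width=14, slack=1)
Line 5: ['my'] (min_width=2, slack=13)

Answer: give fish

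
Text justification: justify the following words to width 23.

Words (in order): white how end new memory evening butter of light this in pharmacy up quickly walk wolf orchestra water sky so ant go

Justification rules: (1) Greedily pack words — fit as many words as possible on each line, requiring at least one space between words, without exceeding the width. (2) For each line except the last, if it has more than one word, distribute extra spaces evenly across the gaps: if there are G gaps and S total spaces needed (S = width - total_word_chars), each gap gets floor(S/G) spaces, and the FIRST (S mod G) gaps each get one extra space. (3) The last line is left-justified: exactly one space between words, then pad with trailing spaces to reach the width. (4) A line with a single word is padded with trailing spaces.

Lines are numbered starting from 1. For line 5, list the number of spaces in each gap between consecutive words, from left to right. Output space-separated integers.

Line 1: ['white', 'how', 'end', 'new'] (min_width=17, slack=6)
Line 2: ['memory', 'evening', 'butter'] (min_width=21, slack=2)
Line 3: ['of', 'light', 'this', 'in'] (min_width=16, slack=7)
Line 4: ['pharmacy', 'up', 'quickly'] (min_width=19, slack=4)
Line 5: ['walk', 'wolf', 'orchestra'] (min_width=19, slack=4)
Line 6: ['water', 'sky', 'so', 'ant', 'go'] (min_width=19, slack=4)

Answer: 3 3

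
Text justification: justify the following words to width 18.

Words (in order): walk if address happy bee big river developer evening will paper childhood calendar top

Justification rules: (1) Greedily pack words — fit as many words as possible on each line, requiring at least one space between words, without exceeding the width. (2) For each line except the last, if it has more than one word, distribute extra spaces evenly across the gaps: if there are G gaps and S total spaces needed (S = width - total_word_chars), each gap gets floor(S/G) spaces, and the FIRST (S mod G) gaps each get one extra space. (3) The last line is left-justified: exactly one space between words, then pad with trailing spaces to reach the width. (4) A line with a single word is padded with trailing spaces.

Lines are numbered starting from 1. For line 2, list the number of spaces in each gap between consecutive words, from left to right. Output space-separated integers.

Answer: 4 3

Derivation:
Line 1: ['walk', 'if', 'address'] (min_width=15, slack=3)
Line 2: ['happy', 'bee', 'big'] (min_width=13, slack=5)
Line 3: ['river', 'developer'] (min_width=15, slack=3)
Line 4: ['evening', 'will', 'paper'] (min_width=18, slack=0)
Line 5: ['childhood', 'calendar'] (min_width=18, slack=0)
Line 6: ['top'] (min_width=3, slack=15)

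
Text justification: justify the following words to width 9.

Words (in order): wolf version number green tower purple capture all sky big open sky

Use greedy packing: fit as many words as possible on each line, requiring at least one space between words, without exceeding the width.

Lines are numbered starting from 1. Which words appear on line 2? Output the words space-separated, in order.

Answer: version

Derivation:
Line 1: ['wolf'] (min_width=4, slack=5)
Line 2: ['version'] (min_width=7, slack=2)
Line 3: ['number'] (min_width=6, slack=3)
Line 4: ['green'] (min_width=5, slack=4)
Line 5: ['tower'] (min_width=5, slack=4)
Line 6: ['purple'] (min_width=6, slack=3)
Line 7: ['capture'] (min_width=7, slack=2)
Line 8: ['all', 'sky'] (min_width=7, slack=2)
Line 9: ['big', 'open'] (min_width=8, slack=1)
Line 10: ['sky'] (min_width=3, slack=6)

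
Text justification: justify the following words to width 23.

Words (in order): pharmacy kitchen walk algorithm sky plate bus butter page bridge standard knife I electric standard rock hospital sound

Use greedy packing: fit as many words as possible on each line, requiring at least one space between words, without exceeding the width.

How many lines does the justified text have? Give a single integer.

Line 1: ['pharmacy', 'kitchen', 'walk'] (min_width=21, slack=2)
Line 2: ['algorithm', 'sky', 'plate', 'bus'] (min_width=23, slack=0)
Line 3: ['butter', 'page', 'bridge'] (min_width=18, slack=5)
Line 4: ['standard', 'knife', 'I'] (min_width=16, slack=7)
Line 5: ['electric', 'standard', 'rock'] (min_width=22, slack=1)
Line 6: ['hospital', 'sound'] (min_width=14, slack=9)
Total lines: 6

Answer: 6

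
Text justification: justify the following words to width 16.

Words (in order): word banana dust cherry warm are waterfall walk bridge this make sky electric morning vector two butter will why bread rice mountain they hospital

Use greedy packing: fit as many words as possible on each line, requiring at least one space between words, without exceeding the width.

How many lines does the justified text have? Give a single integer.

Line 1: ['word', 'banana', 'dust'] (min_width=16, slack=0)
Line 2: ['cherry', 'warm', 'are'] (min_width=15, slack=1)
Line 3: ['waterfall', 'walk'] (min_width=14, slack=2)
Line 4: ['bridge', 'this', 'make'] (min_width=16, slack=0)
Line 5: ['sky', 'electric'] (min_width=12, slack=4)
Line 6: ['morning', 'vector'] (min_width=14, slack=2)
Line 7: ['two', 'butter', 'will'] (min_width=15, slack=1)
Line 8: ['why', 'bread', 'rice'] (min_width=14, slack=2)
Line 9: ['mountain', 'they'] (min_width=13, slack=3)
Line 10: ['hospital'] (min_width=8, slack=8)
Total lines: 10

Answer: 10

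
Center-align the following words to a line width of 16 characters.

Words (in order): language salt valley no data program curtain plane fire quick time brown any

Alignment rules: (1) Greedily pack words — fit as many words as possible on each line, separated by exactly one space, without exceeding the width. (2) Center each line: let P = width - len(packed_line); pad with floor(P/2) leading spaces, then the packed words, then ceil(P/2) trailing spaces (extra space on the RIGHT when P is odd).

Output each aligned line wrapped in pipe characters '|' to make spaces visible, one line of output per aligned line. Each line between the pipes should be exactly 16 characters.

Line 1: ['language', 'salt'] (min_width=13, slack=3)
Line 2: ['valley', 'no', 'data'] (min_width=14, slack=2)
Line 3: ['program', 'curtain'] (min_width=15, slack=1)
Line 4: ['plane', 'fire', 'quick'] (min_width=16, slack=0)
Line 5: ['time', 'brown', 'any'] (min_width=14, slack=2)

Answer: | language salt  |
| valley no data |
|program curtain |
|plane fire quick|
| time brown any |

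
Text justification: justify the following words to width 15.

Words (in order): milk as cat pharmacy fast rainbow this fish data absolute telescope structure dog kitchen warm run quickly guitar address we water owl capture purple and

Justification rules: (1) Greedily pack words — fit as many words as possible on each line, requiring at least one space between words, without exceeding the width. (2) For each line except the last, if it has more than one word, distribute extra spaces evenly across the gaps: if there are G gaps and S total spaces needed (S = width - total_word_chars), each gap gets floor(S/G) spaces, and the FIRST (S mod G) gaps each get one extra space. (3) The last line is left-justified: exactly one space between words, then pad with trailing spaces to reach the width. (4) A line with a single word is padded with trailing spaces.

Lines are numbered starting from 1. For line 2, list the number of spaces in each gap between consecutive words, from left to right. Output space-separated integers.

Line 1: ['milk', 'as', 'cat'] (min_width=11, slack=4)
Line 2: ['pharmacy', 'fast'] (min_width=13, slack=2)
Line 3: ['rainbow', 'this'] (min_width=12, slack=3)
Line 4: ['fish', 'data'] (min_width=9, slack=6)
Line 5: ['absolute'] (min_width=8, slack=7)
Line 6: ['telescope'] (min_width=9, slack=6)
Line 7: ['structure', 'dog'] (min_width=13, slack=2)
Line 8: ['kitchen', 'warm'] (min_width=12, slack=3)
Line 9: ['run', 'quickly'] (min_width=11, slack=4)
Line 10: ['guitar', 'address'] (min_width=14, slack=1)
Line 11: ['we', 'water', 'owl'] (min_width=12, slack=3)
Line 12: ['capture', 'purple'] (min_width=14, slack=1)
Line 13: ['and'] (min_width=3, slack=12)

Answer: 3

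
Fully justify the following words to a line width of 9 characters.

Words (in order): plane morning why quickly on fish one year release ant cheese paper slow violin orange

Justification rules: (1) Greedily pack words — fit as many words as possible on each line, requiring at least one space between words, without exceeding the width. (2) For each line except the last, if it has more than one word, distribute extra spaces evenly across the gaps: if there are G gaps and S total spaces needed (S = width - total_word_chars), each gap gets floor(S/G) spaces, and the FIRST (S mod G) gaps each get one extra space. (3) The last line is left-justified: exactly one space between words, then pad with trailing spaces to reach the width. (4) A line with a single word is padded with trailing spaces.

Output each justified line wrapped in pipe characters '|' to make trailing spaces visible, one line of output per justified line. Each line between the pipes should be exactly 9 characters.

Answer: |plane    |
|morning  |
|why      |
|quickly  |
|on   fish|
|one  year|
|release  |
|ant      |
|cheese   |
|paper    |
|slow     |
|violin   |
|orange   |

Derivation:
Line 1: ['plane'] (min_width=5, slack=4)
Line 2: ['morning'] (min_width=7, slack=2)
Line 3: ['why'] (min_width=3, slack=6)
Line 4: ['quickly'] (min_width=7, slack=2)
Line 5: ['on', 'fish'] (min_width=7, slack=2)
Line 6: ['one', 'year'] (min_width=8, slack=1)
Line 7: ['release'] (min_width=7, slack=2)
Line 8: ['ant'] (min_width=3, slack=6)
Line 9: ['cheese'] (min_width=6, slack=3)
Line 10: ['paper'] (min_width=5, slack=4)
Line 11: ['slow'] (min_width=4, slack=5)
Line 12: ['violin'] (min_width=6, slack=3)
Line 13: ['orange'] (min_width=6, slack=3)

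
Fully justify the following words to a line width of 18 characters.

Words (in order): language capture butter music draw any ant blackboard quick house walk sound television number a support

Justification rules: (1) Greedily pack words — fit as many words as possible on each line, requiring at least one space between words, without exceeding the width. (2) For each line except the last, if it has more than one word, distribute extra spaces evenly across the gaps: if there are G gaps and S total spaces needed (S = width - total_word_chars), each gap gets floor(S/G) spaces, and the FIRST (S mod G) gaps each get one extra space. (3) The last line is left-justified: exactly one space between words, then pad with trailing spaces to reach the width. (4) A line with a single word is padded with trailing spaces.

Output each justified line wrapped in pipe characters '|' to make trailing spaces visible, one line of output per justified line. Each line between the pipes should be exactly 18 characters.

Answer: |language   capture|
|butter  music draw|
|any ant blackboard|
|quick  house  walk|
|sound   television|
|number a support  |

Derivation:
Line 1: ['language', 'capture'] (min_width=16, slack=2)
Line 2: ['butter', 'music', 'draw'] (min_width=17, slack=1)
Line 3: ['any', 'ant', 'blackboard'] (min_width=18, slack=0)
Line 4: ['quick', 'house', 'walk'] (min_width=16, slack=2)
Line 5: ['sound', 'television'] (min_width=16, slack=2)
Line 6: ['number', 'a', 'support'] (min_width=16, slack=2)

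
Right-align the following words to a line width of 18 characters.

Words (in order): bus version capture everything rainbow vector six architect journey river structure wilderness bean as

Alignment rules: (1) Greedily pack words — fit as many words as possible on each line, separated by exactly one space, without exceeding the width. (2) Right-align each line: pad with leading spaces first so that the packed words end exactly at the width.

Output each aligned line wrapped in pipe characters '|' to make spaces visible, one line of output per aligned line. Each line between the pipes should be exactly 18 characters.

Line 1: ['bus', 'version'] (min_width=11, slack=7)
Line 2: ['capture', 'everything'] (min_width=18, slack=0)
Line 3: ['rainbow', 'vector', 'six'] (min_width=18, slack=0)
Line 4: ['architect', 'journey'] (min_width=17, slack=1)
Line 5: ['river', 'structure'] (min_width=15, slack=3)
Line 6: ['wilderness', 'bean', 'as'] (min_width=18, slack=0)

Answer: |       bus version|
|capture everything|
|rainbow vector six|
| architect journey|
|   river structure|
|wilderness bean as|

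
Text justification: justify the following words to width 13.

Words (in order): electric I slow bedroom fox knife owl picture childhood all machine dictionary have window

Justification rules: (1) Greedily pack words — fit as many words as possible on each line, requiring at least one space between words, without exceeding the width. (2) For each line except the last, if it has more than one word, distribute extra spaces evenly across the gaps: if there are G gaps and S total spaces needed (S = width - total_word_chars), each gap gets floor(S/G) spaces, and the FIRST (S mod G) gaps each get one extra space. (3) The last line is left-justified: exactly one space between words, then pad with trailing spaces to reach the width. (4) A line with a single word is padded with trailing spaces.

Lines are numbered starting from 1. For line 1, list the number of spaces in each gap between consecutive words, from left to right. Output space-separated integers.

Answer: 4

Derivation:
Line 1: ['electric', 'I'] (min_width=10, slack=3)
Line 2: ['slow', 'bedroom'] (min_width=12, slack=1)
Line 3: ['fox', 'knife', 'owl'] (min_width=13, slack=0)
Line 4: ['picture'] (min_width=7, slack=6)
Line 5: ['childhood', 'all'] (min_width=13, slack=0)
Line 6: ['machine'] (min_width=7, slack=6)
Line 7: ['dictionary'] (min_width=10, slack=3)
Line 8: ['have', 'window'] (min_width=11, slack=2)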